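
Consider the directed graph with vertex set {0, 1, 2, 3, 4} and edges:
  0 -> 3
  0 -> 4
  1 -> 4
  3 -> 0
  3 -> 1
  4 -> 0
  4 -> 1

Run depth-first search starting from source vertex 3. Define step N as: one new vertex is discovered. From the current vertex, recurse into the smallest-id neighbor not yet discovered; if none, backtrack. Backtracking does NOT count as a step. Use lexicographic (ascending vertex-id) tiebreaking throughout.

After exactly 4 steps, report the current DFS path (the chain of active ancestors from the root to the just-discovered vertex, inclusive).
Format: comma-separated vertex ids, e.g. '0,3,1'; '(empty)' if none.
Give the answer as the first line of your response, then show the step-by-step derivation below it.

3,0,4,1

step 1: discover 3; path=3; order=3
step 2: discover 0; path=3>0; order=3,0
step 3: discover 4; path=3>0>4; order=3,0,4
step 4: discover 1; path=3>0>4>1; order=3,0,4,1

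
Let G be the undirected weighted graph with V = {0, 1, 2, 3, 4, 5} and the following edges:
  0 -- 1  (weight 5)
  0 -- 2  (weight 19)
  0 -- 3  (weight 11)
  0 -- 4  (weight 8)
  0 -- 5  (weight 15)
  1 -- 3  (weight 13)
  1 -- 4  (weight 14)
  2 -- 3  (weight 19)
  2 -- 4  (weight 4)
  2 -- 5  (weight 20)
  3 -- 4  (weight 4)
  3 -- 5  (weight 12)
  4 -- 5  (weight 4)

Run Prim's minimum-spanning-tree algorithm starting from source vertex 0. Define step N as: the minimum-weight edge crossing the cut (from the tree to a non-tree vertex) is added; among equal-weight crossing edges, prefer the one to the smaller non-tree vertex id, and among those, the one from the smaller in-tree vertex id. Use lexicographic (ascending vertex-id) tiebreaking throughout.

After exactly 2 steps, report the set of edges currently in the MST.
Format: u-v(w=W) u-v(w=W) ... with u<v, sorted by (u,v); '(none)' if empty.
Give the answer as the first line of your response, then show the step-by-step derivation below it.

0-1(w=5) 0-4(w=8)

step 1: add edge 0-1 (w=5); MST = {0-1(w=5)}
step 2: add edge 0-4 (w=8); MST = {0-1(w=5) 0-4(w=8)}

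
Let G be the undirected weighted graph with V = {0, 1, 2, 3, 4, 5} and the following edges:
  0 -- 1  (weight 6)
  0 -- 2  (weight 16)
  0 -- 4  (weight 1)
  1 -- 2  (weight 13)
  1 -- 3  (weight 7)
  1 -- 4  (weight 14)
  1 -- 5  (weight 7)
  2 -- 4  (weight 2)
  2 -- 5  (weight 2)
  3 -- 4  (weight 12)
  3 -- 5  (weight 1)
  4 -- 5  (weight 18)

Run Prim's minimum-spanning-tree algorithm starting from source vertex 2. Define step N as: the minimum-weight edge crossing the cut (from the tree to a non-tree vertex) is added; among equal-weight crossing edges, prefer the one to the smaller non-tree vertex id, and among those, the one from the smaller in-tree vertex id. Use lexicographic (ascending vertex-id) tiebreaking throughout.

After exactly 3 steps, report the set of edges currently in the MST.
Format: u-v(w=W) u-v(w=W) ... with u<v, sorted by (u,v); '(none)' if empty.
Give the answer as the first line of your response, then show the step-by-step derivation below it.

0-4(w=1) 2-4(w=2) 2-5(w=2)

step 1: add edge 2-4 (w=2); MST = {2-4(w=2)}
step 2: add edge 0-4 (w=1); MST = {0-4(w=1) 2-4(w=2)}
step 3: add edge 2-5 (w=2); MST = {0-4(w=1) 2-4(w=2) 2-5(w=2)}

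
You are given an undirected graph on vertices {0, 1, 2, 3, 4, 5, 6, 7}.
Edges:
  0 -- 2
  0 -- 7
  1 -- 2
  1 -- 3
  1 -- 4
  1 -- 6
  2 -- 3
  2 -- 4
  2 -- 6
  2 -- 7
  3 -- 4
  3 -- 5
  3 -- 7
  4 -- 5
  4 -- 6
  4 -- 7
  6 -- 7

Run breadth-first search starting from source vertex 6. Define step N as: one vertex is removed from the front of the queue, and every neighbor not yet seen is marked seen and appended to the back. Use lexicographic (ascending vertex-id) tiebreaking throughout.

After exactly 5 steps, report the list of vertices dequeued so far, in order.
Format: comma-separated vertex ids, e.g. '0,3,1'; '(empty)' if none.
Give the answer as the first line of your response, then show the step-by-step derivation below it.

6,1,2,4,7

step 1: dequeue 6; queue=[1,2,4,7]; order=6
step 2: dequeue 1; queue=[2,4,7,3]; order=6,1
step 3: dequeue 2; queue=[4,7,3,0]; order=6,1,2
step 4: dequeue 4; queue=[7,3,0,5]; order=6,1,2,4
step 5: dequeue 7; queue=[3,0,5]; order=6,1,2,4,7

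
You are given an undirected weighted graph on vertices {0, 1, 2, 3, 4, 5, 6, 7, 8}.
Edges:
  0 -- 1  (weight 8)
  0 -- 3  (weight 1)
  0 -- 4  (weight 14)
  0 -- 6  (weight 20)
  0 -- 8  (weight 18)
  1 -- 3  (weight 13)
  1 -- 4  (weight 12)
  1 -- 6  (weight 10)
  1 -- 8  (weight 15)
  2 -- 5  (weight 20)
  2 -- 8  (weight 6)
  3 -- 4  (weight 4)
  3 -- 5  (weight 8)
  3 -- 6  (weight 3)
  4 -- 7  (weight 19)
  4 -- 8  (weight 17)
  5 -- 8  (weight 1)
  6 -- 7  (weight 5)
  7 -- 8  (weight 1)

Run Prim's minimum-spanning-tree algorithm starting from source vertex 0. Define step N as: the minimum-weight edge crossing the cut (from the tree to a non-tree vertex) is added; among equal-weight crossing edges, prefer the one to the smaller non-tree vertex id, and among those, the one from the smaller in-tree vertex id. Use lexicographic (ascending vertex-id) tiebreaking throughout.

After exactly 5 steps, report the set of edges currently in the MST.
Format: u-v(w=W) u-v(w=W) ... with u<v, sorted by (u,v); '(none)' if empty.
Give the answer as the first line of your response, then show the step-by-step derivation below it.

0-3(w=1) 3-4(w=4) 3-6(w=3) 6-7(w=5) 7-8(w=1)

step 1: add edge 0-3 (w=1); MST = {0-3(w=1)}
step 2: add edge 3-6 (w=3); MST = {0-3(w=1) 3-6(w=3)}
step 3: add edge 3-4 (w=4); MST = {0-3(w=1) 3-4(w=4) 3-6(w=3)}
step 4: add edge 6-7 (w=5); MST = {0-3(w=1) 3-4(w=4) 3-6(w=3) 6-7(w=5)}
step 5: add edge 7-8 (w=1); MST = {0-3(w=1) 3-4(w=4) 3-6(w=3) 6-7(w=5) 7-8(w=1)}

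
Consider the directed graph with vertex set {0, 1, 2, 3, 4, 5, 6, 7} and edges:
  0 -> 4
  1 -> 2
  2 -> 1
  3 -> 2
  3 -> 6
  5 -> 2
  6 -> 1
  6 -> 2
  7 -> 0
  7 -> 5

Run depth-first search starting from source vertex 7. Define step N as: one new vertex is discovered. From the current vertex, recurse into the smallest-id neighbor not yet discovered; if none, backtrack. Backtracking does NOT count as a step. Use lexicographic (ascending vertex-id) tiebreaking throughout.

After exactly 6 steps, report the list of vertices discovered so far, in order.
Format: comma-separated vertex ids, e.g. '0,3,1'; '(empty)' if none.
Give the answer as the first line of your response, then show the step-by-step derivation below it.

7,0,4,5,2,1

step 1: discover 7; path=7; order=7
step 2: discover 0; path=7>0; order=7,0
step 3: discover 4; path=7>0>4; order=7,0,4
step 4: discover 5; path=7>5; order=7,0,4,5
step 5: discover 2; path=7>5>2; order=7,0,4,5,2
step 6: discover 1; path=7>5>2>1; order=7,0,4,5,2,1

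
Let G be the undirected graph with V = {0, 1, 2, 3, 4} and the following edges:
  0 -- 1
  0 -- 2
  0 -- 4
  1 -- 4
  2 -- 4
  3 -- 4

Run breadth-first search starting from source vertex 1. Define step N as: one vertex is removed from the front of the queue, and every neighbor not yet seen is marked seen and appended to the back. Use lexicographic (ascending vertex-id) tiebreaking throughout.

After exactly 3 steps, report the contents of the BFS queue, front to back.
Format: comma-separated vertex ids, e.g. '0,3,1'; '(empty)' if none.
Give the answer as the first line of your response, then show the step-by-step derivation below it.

2,3

step 1: dequeue 1; queue=[0,4]; order=1
step 2: dequeue 0; queue=[4,2]; order=1,0
step 3: dequeue 4; queue=[2,3]; order=1,0,4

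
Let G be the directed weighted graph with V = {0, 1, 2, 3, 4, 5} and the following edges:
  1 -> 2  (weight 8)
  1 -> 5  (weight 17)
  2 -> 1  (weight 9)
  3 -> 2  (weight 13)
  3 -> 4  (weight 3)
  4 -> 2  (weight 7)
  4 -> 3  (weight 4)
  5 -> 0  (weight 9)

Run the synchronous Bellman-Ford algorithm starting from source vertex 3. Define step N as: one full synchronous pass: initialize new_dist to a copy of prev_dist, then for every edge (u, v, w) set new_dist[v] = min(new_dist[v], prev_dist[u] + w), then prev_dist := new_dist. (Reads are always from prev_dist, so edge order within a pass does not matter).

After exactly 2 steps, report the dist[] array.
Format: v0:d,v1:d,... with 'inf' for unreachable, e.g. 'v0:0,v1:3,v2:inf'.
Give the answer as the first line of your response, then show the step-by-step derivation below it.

v0:inf,v1:22,v2:10,v3:0,v4:3,v5:inf

step 1: dist = v0:inf,v1:inf,v2:13,v3:0,v4:3,v5:inf
step 2: dist = v0:inf,v1:22,v2:10,v3:0,v4:3,v5:inf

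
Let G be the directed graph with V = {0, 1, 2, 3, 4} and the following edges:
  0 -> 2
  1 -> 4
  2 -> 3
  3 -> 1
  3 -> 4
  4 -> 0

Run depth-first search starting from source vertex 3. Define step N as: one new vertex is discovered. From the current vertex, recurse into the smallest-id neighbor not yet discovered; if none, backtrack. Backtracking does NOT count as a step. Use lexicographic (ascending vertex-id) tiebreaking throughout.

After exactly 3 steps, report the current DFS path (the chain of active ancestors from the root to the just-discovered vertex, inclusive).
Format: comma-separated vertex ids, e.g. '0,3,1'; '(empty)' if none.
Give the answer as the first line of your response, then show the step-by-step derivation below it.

3,1,4

step 1: discover 3; path=3; order=3
step 2: discover 1; path=3>1; order=3,1
step 3: discover 4; path=3>1>4; order=3,1,4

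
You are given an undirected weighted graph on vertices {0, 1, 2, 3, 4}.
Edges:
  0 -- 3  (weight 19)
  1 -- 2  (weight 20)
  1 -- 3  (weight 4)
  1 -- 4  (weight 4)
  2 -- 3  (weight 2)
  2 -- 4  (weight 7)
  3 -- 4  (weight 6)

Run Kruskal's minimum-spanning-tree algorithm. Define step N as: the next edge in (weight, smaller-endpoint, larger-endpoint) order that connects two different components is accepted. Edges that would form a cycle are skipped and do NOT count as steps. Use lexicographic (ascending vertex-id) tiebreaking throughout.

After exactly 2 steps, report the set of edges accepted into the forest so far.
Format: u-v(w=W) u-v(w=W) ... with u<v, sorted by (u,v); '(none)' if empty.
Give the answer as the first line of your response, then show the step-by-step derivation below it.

1-3(w=4) 2-3(w=2)

step 1: add edge 2-3 (w=2); MST = {2-3(w=2)}
step 2: add edge 1-3 (w=4); MST = {1-3(w=4) 2-3(w=2)}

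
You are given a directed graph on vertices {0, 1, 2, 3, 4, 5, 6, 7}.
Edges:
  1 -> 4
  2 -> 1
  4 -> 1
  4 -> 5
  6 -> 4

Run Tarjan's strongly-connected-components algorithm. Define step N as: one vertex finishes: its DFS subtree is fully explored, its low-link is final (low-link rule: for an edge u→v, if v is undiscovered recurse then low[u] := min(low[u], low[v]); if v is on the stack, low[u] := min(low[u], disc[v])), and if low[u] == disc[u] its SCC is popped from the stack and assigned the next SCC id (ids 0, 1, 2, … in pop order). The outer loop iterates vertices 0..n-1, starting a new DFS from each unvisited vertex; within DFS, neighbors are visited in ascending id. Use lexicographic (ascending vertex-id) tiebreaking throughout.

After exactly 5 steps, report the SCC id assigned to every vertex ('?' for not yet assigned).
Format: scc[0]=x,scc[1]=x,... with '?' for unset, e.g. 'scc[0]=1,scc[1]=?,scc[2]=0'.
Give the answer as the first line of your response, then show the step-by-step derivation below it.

scc[0]=0,scc[1]=2,scc[2]=3,scc[3]=?,scc[4]=2,scc[5]=1,scc[6]=?,scc[7]=?

step 1: low=(low[0]=0,low[1]=?,low[2]=?,low[3]=?,low[4]=?,low[5]=?,low[6]=?,low[7]=?); scc=(scc[0]=0,scc[1]=?,scc[2]=?,scc[3]=?,scc[4]=?,scc[5]=?,scc[6]=?,scc[7]=?)
step 2: low=(low[0]=0,low[1]=1,low[2]=?,low[3]=?,low[4]=1,low[5]=3,low[6]=?,low[7]=?); scc=(scc[0]=0,scc[1]=?,scc[2]=?,scc[3]=?,scc[4]=?,scc[5]=1,scc[6]=?,scc[7]=?)
step 3: low=(low[0]=0,low[1]=1,low[2]=?,low[3]=?,low[4]=1,low[5]=3,low[6]=?,low[7]=?); scc=(scc[0]=0,scc[1]=?,scc[2]=?,scc[3]=?,scc[4]=?,scc[5]=1,scc[6]=?,scc[7]=?)
step 4: low=(low[0]=0,low[1]=1,low[2]=?,low[3]=?,low[4]=1,low[5]=3,low[6]=?,low[7]=?); scc=(scc[0]=0,scc[1]=2,scc[2]=?,scc[3]=?,scc[4]=2,scc[5]=1,scc[6]=?,scc[7]=?)
step 5: low=(low[0]=0,low[1]=1,low[2]=4,low[3]=?,low[4]=1,low[5]=3,low[6]=?,low[7]=?); scc=(scc[0]=0,scc[1]=2,scc[2]=3,scc[3]=?,scc[4]=2,scc[5]=1,scc[6]=?,scc[7]=?)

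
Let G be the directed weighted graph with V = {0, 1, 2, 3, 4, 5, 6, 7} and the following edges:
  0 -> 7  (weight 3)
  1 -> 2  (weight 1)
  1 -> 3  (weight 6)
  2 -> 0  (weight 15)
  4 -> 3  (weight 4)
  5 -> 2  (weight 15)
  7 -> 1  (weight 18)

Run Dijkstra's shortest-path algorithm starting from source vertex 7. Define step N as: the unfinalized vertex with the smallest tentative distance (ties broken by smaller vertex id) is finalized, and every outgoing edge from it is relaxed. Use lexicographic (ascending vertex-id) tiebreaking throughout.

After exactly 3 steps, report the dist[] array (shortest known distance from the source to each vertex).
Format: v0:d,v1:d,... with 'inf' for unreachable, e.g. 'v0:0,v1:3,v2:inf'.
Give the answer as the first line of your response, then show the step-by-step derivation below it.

v0:34,v1:18,v2:19,v3:24,v4:inf,v5:inf,v6:inf,v7:0

step 1: dist = v0:inf,v1:18,v2:inf,v3:inf,v4:inf,v5:inf,v6:inf,v7:0
step 2: dist = v0:inf,v1:18,v2:19,v3:24,v4:inf,v5:inf,v6:inf,v7:0
step 3: dist = v0:34,v1:18,v2:19,v3:24,v4:inf,v5:inf,v6:inf,v7:0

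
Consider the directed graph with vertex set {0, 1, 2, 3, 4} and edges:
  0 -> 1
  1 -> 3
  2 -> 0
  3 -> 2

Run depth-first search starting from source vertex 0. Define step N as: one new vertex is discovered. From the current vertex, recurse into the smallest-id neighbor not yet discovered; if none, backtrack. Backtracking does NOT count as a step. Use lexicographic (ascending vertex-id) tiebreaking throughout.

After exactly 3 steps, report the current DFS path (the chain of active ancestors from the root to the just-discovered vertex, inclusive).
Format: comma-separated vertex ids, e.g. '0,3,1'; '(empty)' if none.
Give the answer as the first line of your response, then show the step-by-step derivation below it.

0,1,3

step 1: discover 0; path=0; order=0
step 2: discover 1; path=0>1; order=0,1
step 3: discover 3; path=0>1>3; order=0,1,3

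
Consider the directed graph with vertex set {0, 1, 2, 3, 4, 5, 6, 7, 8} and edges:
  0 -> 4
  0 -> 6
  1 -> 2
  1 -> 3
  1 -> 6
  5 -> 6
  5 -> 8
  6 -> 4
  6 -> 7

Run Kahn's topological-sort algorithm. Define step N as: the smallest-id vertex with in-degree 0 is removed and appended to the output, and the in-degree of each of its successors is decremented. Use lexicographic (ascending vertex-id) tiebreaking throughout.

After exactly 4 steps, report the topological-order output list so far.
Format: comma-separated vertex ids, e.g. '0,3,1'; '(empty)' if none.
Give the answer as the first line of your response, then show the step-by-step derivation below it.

0,1,2,3

step 1: output 0; order=[0]; indeg=(0,0,1,1,1,0,2,1,1)
step 2: output 1; order=[0,1]; indeg=(0,0,0,0,1,0,1,1,1)
step 3: output 2; order=[0,1,2]; indeg=(0,0,0,0,1,0,1,1,1)
step 4: output 3; order=[0,1,2,3]; indeg=(0,0,0,0,1,0,1,1,1)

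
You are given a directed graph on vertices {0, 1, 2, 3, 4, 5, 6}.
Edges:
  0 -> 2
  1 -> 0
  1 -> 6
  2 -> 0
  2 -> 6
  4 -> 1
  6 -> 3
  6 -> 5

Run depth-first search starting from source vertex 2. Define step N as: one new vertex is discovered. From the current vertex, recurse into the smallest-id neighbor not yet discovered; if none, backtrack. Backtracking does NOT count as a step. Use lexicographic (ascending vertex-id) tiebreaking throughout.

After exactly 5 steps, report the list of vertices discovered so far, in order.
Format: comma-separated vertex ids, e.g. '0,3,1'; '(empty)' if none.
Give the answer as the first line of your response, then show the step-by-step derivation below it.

2,0,6,3,5

step 1: discover 2; path=2; order=2
step 2: discover 0; path=2>0; order=2,0
step 3: discover 6; path=2>6; order=2,0,6
step 4: discover 3; path=2>6>3; order=2,0,6,3
step 5: discover 5; path=2>6>5; order=2,0,6,3,5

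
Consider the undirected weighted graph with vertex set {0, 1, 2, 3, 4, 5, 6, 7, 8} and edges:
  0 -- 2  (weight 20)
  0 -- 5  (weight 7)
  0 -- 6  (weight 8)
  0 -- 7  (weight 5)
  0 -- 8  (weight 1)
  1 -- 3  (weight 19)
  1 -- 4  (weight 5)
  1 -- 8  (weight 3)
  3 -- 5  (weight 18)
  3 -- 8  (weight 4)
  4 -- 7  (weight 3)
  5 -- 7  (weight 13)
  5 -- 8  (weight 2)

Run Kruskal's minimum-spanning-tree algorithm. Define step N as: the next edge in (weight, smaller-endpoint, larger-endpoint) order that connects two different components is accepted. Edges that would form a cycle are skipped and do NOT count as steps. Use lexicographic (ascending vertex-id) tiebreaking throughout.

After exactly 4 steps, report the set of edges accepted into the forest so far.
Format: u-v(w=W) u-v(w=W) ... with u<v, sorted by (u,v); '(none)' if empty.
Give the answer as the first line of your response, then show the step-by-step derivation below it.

0-8(w=1) 1-8(w=3) 4-7(w=3) 5-8(w=2)

step 1: add edge 0-8 (w=1); MST = {0-8(w=1)}
step 2: add edge 5-8 (w=2); MST = {0-8(w=1) 5-8(w=2)}
step 3: add edge 1-8 (w=3); MST = {0-8(w=1) 1-8(w=3) 5-8(w=2)}
step 4: add edge 4-7 (w=3); MST = {0-8(w=1) 1-8(w=3) 4-7(w=3) 5-8(w=2)}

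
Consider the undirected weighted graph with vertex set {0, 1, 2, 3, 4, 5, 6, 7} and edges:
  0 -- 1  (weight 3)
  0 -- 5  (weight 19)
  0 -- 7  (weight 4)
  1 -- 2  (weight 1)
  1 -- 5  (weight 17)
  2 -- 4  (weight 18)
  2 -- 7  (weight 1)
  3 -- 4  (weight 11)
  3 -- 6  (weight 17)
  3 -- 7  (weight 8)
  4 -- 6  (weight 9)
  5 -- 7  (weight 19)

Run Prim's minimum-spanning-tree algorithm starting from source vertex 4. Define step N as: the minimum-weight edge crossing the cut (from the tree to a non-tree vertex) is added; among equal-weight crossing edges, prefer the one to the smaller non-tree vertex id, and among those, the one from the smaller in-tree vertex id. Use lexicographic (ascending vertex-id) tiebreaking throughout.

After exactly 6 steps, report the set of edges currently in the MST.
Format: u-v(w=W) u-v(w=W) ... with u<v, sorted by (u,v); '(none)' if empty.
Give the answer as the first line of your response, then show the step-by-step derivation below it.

0-1(w=3) 1-2(w=1) 2-7(w=1) 3-4(w=11) 3-7(w=8) 4-6(w=9)

step 1: add edge 4-6 (w=9); MST = {4-6(w=9)}
step 2: add edge 3-4 (w=11); MST = {3-4(w=11) 4-6(w=9)}
step 3: add edge 3-7 (w=8); MST = {3-4(w=11) 3-7(w=8) 4-6(w=9)}
step 4: add edge 2-7 (w=1); MST = {2-7(w=1) 3-4(w=11) 3-7(w=8) 4-6(w=9)}
step 5: add edge 1-2 (w=1); MST = {1-2(w=1) 2-7(w=1) 3-4(w=11) 3-7(w=8) 4-6(w=9)}
step 6: add edge 0-1 (w=3); MST = {0-1(w=3) 1-2(w=1) 2-7(w=1) 3-4(w=11) 3-7(w=8) 4-6(w=9)}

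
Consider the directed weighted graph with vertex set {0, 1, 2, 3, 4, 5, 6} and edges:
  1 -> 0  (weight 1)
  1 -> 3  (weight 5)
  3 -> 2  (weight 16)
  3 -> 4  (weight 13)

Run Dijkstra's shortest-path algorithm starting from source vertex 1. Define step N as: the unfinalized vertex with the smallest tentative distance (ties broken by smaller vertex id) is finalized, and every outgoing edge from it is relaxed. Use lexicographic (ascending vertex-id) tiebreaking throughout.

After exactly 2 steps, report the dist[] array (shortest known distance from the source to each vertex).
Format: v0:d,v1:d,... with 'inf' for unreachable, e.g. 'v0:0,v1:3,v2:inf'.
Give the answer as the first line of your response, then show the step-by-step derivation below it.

v0:1,v1:0,v2:inf,v3:5,v4:inf,v5:inf,v6:inf

step 1: dist = v0:1,v1:0,v2:inf,v3:5,v4:inf,v5:inf,v6:inf
step 2: dist = v0:1,v1:0,v2:inf,v3:5,v4:inf,v5:inf,v6:inf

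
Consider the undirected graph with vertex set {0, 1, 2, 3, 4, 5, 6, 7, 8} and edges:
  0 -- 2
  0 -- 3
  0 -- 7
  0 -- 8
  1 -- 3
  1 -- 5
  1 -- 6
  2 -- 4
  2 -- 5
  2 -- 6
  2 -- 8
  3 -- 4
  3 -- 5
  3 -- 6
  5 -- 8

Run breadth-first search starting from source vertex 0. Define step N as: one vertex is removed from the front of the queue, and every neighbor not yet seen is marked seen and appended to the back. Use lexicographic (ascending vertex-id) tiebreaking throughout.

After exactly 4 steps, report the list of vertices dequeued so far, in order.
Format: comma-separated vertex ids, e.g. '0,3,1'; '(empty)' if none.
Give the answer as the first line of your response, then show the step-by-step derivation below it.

0,2,3,7

step 1: dequeue 0; queue=[2,3,7,8]; order=0
step 2: dequeue 2; queue=[3,7,8,4,5,6]; order=0,2
step 3: dequeue 3; queue=[7,8,4,5,6,1]; order=0,2,3
step 4: dequeue 7; queue=[8,4,5,6,1]; order=0,2,3,7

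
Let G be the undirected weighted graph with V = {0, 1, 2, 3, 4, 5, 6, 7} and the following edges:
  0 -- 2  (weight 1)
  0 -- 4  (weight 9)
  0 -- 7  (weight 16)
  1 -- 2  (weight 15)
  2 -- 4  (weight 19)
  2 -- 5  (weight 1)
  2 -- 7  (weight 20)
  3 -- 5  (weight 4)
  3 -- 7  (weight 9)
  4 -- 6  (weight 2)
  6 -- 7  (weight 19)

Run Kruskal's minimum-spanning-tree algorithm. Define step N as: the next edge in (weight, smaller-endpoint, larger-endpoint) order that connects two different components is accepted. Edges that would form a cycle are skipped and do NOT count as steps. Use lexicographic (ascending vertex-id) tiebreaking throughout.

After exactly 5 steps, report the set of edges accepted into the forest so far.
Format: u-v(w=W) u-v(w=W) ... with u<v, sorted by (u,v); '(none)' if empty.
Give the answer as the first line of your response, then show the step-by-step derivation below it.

0-2(w=1) 0-4(w=9) 2-5(w=1) 3-5(w=4) 4-6(w=2)

step 1: add edge 0-2 (w=1); MST = {0-2(w=1)}
step 2: add edge 2-5 (w=1); MST = {0-2(w=1) 2-5(w=1)}
step 3: add edge 4-6 (w=2); MST = {0-2(w=1) 2-5(w=1) 4-6(w=2)}
step 4: add edge 3-5 (w=4); MST = {0-2(w=1) 2-5(w=1) 3-5(w=4) 4-6(w=2)}
step 5: add edge 0-4 (w=9); MST = {0-2(w=1) 0-4(w=9) 2-5(w=1) 3-5(w=4) 4-6(w=2)}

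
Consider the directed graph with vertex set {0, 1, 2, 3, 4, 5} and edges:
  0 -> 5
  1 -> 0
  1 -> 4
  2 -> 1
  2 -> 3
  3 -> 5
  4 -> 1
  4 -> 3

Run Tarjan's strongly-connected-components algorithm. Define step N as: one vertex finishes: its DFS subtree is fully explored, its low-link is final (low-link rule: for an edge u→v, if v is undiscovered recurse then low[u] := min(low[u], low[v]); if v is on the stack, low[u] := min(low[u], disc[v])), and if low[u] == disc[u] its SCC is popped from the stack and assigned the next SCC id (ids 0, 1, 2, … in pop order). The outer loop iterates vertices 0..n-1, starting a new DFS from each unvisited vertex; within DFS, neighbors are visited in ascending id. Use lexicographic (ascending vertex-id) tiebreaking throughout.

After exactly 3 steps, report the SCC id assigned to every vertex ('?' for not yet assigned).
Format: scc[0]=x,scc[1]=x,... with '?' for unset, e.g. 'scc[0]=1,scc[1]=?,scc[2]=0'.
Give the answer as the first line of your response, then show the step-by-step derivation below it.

scc[0]=1,scc[1]=?,scc[2]=?,scc[3]=2,scc[4]=?,scc[5]=0

step 1: low=(low[0]=0,low[1]=?,low[2]=?,low[3]=?,low[4]=?,low[5]=1); scc=(scc[0]=?,scc[1]=?,scc[2]=?,scc[3]=?,scc[4]=?,scc[5]=0)
step 2: low=(low[0]=0,low[1]=?,low[2]=?,low[3]=?,low[4]=?,low[5]=1); scc=(scc[0]=1,scc[1]=?,scc[2]=?,scc[3]=?,scc[4]=?,scc[5]=0)
step 3: low=(low[0]=0,low[1]=2,low[2]=?,low[3]=4,low[4]=2,low[5]=1); scc=(scc[0]=1,scc[1]=?,scc[2]=?,scc[3]=2,scc[4]=?,scc[5]=0)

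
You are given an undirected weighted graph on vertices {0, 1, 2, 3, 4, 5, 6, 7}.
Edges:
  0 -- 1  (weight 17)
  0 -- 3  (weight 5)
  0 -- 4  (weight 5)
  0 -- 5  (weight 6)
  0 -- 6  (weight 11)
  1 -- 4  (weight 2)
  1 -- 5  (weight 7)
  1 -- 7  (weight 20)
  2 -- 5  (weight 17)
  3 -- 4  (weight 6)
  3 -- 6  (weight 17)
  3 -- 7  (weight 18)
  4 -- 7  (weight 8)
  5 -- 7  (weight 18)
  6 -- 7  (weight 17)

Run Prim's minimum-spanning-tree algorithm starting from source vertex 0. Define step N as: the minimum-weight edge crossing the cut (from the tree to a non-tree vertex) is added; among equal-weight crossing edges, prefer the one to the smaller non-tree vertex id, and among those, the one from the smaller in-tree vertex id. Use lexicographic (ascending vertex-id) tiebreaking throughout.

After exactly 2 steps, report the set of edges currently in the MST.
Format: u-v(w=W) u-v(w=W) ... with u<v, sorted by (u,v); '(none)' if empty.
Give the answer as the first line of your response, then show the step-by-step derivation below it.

0-3(w=5) 0-4(w=5)

step 1: add edge 0-3 (w=5); MST = {0-3(w=5)}
step 2: add edge 0-4 (w=5); MST = {0-3(w=5) 0-4(w=5)}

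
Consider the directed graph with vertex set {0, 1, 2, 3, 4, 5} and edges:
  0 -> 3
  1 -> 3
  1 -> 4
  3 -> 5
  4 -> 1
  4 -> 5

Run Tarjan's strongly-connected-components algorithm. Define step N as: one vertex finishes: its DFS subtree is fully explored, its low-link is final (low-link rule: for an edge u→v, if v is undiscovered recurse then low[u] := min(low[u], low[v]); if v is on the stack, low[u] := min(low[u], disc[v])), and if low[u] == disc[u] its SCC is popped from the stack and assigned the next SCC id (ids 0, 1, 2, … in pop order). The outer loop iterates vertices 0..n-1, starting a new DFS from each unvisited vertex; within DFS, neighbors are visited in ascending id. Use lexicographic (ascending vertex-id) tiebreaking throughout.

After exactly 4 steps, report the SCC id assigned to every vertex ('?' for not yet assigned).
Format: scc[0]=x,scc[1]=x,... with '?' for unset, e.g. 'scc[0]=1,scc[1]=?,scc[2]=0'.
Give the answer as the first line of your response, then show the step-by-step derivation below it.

scc[0]=2,scc[1]=?,scc[2]=?,scc[3]=1,scc[4]=?,scc[5]=0

step 1: low=(low[0]=0,low[1]=?,low[2]=?,low[3]=1,low[4]=?,low[5]=2); scc=(scc[0]=?,scc[1]=?,scc[2]=?,scc[3]=?,scc[4]=?,scc[5]=0)
step 2: low=(low[0]=0,low[1]=?,low[2]=?,low[3]=1,low[4]=?,low[5]=2); scc=(scc[0]=?,scc[1]=?,scc[2]=?,scc[3]=1,scc[4]=?,scc[5]=0)
step 3: low=(low[0]=0,low[1]=?,low[2]=?,low[3]=1,low[4]=?,low[5]=2); scc=(scc[0]=2,scc[1]=?,scc[2]=?,scc[3]=1,scc[4]=?,scc[5]=0)
step 4: low=(low[0]=0,low[1]=3,low[2]=?,low[3]=1,low[4]=3,low[5]=2); scc=(scc[0]=2,scc[1]=?,scc[2]=?,scc[3]=1,scc[4]=?,scc[5]=0)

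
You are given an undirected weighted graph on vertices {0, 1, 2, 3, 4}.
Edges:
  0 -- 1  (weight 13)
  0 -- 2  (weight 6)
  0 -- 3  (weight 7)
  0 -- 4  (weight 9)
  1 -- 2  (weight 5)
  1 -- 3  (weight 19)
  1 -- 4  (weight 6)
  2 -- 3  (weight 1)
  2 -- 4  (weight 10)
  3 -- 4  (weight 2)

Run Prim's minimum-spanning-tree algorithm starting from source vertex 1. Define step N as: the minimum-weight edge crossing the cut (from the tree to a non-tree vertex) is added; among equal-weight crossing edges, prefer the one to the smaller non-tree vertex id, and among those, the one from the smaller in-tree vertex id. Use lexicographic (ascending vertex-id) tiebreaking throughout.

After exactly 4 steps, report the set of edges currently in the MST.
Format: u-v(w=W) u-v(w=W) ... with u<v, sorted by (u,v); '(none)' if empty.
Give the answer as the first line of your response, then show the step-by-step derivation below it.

0-2(w=6) 1-2(w=5) 2-3(w=1) 3-4(w=2)

step 1: add edge 1-2 (w=5); MST = {1-2(w=5)}
step 2: add edge 2-3 (w=1); MST = {1-2(w=5) 2-3(w=1)}
step 3: add edge 3-4 (w=2); MST = {1-2(w=5) 2-3(w=1) 3-4(w=2)}
step 4: add edge 0-2 (w=6); MST = {0-2(w=6) 1-2(w=5) 2-3(w=1) 3-4(w=2)}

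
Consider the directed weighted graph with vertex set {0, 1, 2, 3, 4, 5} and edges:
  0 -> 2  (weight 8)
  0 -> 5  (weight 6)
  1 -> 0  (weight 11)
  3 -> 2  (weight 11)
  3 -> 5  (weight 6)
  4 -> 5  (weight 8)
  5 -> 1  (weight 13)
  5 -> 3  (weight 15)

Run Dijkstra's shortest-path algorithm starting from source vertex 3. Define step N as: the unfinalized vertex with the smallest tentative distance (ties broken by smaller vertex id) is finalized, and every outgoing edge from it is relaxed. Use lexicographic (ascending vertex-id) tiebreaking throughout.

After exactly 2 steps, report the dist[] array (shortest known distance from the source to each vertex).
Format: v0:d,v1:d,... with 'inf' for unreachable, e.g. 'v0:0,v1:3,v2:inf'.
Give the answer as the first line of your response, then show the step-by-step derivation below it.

v0:inf,v1:19,v2:11,v3:0,v4:inf,v5:6

step 1: dist = v0:inf,v1:inf,v2:11,v3:0,v4:inf,v5:6
step 2: dist = v0:inf,v1:19,v2:11,v3:0,v4:inf,v5:6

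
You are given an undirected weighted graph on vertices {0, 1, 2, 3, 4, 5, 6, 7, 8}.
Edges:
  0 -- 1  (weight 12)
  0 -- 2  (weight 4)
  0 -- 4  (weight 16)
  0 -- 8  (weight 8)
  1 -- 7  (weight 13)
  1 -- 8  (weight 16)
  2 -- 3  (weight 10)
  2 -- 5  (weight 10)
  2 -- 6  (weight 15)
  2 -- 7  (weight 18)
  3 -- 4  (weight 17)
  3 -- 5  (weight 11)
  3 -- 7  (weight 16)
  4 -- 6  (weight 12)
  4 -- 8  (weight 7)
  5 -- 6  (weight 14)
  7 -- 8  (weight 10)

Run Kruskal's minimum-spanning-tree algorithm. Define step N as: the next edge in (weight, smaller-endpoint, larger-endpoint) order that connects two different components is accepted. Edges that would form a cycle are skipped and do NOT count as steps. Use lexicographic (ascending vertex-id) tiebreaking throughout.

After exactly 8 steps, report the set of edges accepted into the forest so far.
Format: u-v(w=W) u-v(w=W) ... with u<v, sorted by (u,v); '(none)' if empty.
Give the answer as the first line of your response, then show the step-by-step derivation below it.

0-1(w=12) 0-2(w=4) 0-8(w=8) 2-3(w=10) 2-5(w=10) 4-6(w=12) 4-8(w=7) 7-8(w=10)

step 1: add edge 0-2 (w=4); MST = {0-2(w=4)}
step 2: add edge 4-8 (w=7); MST = {0-2(w=4) 4-8(w=7)}
step 3: add edge 0-8 (w=8); MST = {0-2(w=4) 0-8(w=8) 4-8(w=7)}
step 4: add edge 2-3 (w=10); MST = {0-2(w=4) 0-8(w=8) 2-3(w=10) 4-8(w=7)}
step 5: add edge 2-5 (w=10); MST = {0-2(w=4) 0-8(w=8) 2-3(w=10) 2-5(w=10) 4-8(w=7)}
step 6: add edge 7-8 (w=10); MST = {0-2(w=4) 0-8(w=8) 2-3(w=10) 2-5(w=10) 4-8(w=7) 7-8(w=10)}
step 7: add edge 0-1 (w=12); MST = {0-1(w=12) 0-2(w=4) 0-8(w=8) 2-3(w=10) 2-5(w=10) 4-8(w=7) 7-8(w=10)}
step 8: add edge 4-6 (w=12); MST = {0-1(w=12) 0-2(w=4) 0-8(w=8) 2-3(w=10) 2-5(w=10) 4-6(w=12) 4-8(w=7) 7-8(w=10)}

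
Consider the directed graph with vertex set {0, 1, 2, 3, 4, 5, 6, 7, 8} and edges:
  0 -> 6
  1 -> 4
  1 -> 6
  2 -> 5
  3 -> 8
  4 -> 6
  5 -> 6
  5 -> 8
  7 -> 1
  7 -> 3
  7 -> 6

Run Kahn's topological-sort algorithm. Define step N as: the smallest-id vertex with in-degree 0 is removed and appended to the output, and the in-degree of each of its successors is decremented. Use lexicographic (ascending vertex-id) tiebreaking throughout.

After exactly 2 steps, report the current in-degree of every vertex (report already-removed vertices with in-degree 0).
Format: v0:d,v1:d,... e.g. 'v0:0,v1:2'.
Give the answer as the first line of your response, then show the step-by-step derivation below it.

v0:0,v1:1,v2:0,v3:1,v4:1,v5:0,v6:4,v7:0,v8:2

step 1: output 0; order=[0]; indeg=(0,1,0,1,1,1,4,0,2)
step 2: output 2; order=[0,2]; indeg=(0,1,0,1,1,0,4,0,2)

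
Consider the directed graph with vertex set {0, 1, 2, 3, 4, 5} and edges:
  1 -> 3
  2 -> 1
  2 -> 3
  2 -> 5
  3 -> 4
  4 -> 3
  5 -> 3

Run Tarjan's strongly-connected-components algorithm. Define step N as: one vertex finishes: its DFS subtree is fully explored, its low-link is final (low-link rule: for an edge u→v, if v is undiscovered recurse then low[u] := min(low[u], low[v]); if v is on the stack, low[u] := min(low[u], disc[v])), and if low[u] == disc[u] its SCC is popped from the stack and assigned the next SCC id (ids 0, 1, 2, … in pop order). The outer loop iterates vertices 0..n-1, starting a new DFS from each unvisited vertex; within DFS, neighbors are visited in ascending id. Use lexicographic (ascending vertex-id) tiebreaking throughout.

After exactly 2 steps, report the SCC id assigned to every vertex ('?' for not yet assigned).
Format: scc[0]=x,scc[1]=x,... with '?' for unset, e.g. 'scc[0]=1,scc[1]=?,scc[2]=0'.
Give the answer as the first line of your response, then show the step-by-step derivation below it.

scc[0]=0,scc[1]=?,scc[2]=?,scc[3]=?,scc[4]=?,scc[5]=?

step 1: low=(low[0]=0,low[1]=?,low[2]=?,low[3]=?,low[4]=?,low[5]=?); scc=(scc[0]=0,scc[1]=?,scc[2]=?,scc[3]=?,scc[4]=?,scc[5]=?)
step 2: low=(low[0]=0,low[1]=1,low[2]=?,low[3]=2,low[4]=2,low[5]=?); scc=(scc[0]=0,scc[1]=?,scc[2]=?,scc[3]=?,scc[4]=?,scc[5]=?)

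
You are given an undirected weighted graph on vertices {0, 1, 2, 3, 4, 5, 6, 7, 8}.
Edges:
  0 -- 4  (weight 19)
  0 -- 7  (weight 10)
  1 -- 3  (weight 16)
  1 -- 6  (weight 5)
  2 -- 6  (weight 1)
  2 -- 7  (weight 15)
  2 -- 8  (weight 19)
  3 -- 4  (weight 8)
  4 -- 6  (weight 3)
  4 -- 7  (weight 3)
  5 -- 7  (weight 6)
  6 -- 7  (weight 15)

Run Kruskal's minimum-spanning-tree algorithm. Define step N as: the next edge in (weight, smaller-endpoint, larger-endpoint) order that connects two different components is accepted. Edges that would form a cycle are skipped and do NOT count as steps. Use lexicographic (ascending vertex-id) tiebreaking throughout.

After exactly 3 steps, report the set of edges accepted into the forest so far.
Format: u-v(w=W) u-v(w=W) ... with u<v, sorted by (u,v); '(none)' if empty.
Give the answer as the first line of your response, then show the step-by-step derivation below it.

2-6(w=1) 4-6(w=3) 4-7(w=3)

step 1: add edge 2-6 (w=1); MST = {2-6(w=1)}
step 2: add edge 4-6 (w=3); MST = {2-6(w=1) 4-6(w=3)}
step 3: add edge 4-7 (w=3); MST = {2-6(w=1) 4-6(w=3) 4-7(w=3)}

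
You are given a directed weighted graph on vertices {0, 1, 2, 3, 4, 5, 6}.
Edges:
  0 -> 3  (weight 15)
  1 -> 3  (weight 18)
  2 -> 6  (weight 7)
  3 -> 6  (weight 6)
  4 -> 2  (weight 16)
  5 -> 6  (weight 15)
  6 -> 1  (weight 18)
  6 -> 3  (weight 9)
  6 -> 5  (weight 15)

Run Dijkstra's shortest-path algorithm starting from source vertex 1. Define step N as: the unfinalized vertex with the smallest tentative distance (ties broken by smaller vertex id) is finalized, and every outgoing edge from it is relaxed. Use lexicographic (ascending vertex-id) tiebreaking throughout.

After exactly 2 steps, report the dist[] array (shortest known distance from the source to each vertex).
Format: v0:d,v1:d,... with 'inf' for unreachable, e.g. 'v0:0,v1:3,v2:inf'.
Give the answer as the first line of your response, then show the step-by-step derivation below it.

v0:inf,v1:0,v2:inf,v3:18,v4:inf,v5:inf,v6:24

step 1: dist = v0:inf,v1:0,v2:inf,v3:18,v4:inf,v5:inf,v6:inf
step 2: dist = v0:inf,v1:0,v2:inf,v3:18,v4:inf,v5:inf,v6:24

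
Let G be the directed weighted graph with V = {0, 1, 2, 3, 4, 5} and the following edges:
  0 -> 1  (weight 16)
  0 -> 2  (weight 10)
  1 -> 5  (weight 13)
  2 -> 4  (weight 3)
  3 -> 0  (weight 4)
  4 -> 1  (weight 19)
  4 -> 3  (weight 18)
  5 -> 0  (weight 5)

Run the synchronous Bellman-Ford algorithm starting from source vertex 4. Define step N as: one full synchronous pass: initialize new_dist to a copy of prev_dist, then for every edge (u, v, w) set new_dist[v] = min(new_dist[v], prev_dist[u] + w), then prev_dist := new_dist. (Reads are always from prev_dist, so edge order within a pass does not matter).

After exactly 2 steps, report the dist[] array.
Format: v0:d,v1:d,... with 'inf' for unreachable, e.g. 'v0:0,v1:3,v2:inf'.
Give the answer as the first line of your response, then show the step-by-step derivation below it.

v0:22,v1:19,v2:inf,v3:18,v4:0,v5:32

step 1: dist = v0:inf,v1:19,v2:inf,v3:18,v4:0,v5:inf
step 2: dist = v0:22,v1:19,v2:inf,v3:18,v4:0,v5:32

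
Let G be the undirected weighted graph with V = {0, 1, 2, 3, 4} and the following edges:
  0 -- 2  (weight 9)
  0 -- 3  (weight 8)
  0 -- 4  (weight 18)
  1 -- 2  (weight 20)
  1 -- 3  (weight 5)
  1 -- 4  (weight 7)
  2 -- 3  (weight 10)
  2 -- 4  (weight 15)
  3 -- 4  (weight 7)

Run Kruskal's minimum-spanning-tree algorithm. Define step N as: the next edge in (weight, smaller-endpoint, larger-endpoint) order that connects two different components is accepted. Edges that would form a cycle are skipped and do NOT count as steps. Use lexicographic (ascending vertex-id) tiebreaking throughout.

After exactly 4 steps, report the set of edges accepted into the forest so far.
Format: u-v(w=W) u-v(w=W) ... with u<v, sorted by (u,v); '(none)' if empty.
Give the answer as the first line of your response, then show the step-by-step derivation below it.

0-2(w=9) 0-3(w=8) 1-3(w=5) 1-4(w=7)

step 1: add edge 1-3 (w=5); MST = {1-3(w=5)}
step 2: add edge 1-4 (w=7); MST = {1-3(w=5) 1-4(w=7)}
step 3: add edge 0-3 (w=8); MST = {0-3(w=8) 1-3(w=5) 1-4(w=7)}
step 4: add edge 0-2 (w=9); MST = {0-2(w=9) 0-3(w=8) 1-3(w=5) 1-4(w=7)}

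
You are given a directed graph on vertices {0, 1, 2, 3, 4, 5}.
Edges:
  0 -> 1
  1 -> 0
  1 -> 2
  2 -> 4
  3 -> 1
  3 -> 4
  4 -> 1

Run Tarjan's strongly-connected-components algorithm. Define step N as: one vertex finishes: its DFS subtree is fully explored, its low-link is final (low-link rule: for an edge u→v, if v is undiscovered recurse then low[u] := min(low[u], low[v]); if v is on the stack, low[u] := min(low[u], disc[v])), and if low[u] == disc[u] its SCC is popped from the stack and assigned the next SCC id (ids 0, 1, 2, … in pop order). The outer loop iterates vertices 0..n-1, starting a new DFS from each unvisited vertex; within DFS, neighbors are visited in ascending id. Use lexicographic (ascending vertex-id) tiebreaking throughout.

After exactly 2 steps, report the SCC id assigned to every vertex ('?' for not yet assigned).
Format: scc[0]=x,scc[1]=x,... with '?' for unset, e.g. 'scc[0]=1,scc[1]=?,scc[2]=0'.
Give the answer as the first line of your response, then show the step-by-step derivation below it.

scc[0]=?,scc[1]=?,scc[2]=?,scc[3]=?,scc[4]=?,scc[5]=?

step 1: low=(low[0]=0,low[1]=0,low[2]=2,low[3]=?,low[4]=1,low[5]=?); scc=(scc[0]=?,scc[1]=?,scc[2]=?,scc[3]=?,scc[4]=?,scc[5]=?)
step 2: low=(low[0]=0,low[1]=0,low[2]=1,low[3]=?,low[4]=1,low[5]=?); scc=(scc[0]=?,scc[1]=?,scc[2]=?,scc[3]=?,scc[4]=?,scc[5]=?)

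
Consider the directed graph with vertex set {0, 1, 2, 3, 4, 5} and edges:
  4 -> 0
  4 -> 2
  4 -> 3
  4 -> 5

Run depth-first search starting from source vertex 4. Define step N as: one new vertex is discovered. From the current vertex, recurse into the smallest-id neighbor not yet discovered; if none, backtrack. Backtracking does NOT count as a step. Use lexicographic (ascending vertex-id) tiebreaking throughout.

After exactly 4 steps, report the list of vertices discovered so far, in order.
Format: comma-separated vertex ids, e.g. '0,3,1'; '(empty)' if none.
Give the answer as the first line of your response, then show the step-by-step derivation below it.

4,0,2,3

step 1: discover 4; path=4; order=4
step 2: discover 0; path=4>0; order=4,0
step 3: discover 2; path=4>2; order=4,0,2
step 4: discover 3; path=4>3; order=4,0,2,3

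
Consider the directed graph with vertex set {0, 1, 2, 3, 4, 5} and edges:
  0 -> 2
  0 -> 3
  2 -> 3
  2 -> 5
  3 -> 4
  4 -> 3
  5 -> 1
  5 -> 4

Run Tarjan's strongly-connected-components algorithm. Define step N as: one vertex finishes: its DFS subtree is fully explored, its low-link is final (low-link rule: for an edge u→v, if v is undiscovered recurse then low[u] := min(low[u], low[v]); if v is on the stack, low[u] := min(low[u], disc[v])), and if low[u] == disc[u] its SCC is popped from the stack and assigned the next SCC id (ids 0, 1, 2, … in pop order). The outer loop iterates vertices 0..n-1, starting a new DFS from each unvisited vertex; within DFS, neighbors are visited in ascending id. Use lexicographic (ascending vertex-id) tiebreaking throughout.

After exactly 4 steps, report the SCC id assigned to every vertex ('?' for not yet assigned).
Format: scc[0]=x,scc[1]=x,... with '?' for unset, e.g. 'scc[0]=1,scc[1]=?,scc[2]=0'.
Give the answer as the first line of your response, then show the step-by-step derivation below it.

scc[0]=?,scc[1]=1,scc[2]=?,scc[3]=0,scc[4]=0,scc[5]=2

step 1: low=(low[0]=0,low[1]=?,low[2]=1,low[3]=2,low[4]=2,low[5]=?); scc=(scc[0]=?,scc[1]=?,scc[2]=?,scc[3]=?,scc[4]=?,scc[5]=?)
step 2: low=(low[0]=0,low[1]=?,low[2]=1,low[3]=2,low[4]=2,low[5]=?); scc=(scc[0]=?,scc[1]=?,scc[2]=?,scc[3]=0,scc[4]=0,scc[5]=?)
step 3: low=(low[0]=0,low[1]=5,low[2]=1,low[3]=2,low[4]=2,low[5]=4); scc=(scc[0]=?,scc[1]=1,scc[2]=?,scc[3]=0,scc[4]=0,scc[5]=?)
step 4: low=(low[0]=0,low[1]=5,low[2]=1,low[3]=2,low[4]=2,low[5]=4); scc=(scc[0]=?,scc[1]=1,scc[2]=?,scc[3]=0,scc[4]=0,scc[5]=2)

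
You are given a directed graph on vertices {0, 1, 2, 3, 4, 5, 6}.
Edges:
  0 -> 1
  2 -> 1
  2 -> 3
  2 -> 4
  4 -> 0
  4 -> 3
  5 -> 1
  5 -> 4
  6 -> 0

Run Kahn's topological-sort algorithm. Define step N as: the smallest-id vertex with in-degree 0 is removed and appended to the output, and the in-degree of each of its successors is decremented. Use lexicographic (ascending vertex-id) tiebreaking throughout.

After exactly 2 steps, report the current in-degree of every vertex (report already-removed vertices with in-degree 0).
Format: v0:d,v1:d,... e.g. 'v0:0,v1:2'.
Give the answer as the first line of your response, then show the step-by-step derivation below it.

v0:2,v1:1,v2:0,v3:1,v4:0,v5:0,v6:0

step 1: output 2; order=[2]; indeg=(2,2,0,1,1,0,0)
step 2: output 5; order=[2,5]; indeg=(2,1,0,1,0,0,0)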